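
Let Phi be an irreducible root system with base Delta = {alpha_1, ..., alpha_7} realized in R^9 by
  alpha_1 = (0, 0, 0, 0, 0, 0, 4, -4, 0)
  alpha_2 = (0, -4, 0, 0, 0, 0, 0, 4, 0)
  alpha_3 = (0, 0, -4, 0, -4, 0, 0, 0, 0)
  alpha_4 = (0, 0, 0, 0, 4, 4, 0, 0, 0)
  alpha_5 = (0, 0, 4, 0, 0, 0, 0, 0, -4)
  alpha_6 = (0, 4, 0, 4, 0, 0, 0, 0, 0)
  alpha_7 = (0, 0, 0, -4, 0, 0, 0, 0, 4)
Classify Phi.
A7

Compute the Cartan integers a_ij = 2(alpha_i, alpha_j)/(alpha_j, alpha_j); the resulting 7x7 Cartan matrix is
[[2, -1, 0, 0, 0, 0, 0], [-1, 2, 0, 0, 0, -1, 0], [0, 0, 2, -1, -1, 0, 0], [0, 0, -1, 2, 0, 0, 0], [0, 0, -1, 0, 2, 0, -1], [0, -1, 0, 0, 0, 2, -1], [0, 0, 0, 0, -1, -1, 2]].
All simple roots have the same length, so the diagram is simply laced. The associated Dynkin diagram is a chain of 7 nodes with single edges (A_7), so the type is A_7 (the algebra sl(8)).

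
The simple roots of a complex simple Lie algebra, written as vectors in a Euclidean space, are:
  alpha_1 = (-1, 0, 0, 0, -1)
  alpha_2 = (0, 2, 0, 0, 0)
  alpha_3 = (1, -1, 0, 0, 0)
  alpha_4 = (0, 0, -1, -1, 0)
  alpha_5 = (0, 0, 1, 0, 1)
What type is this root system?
type C_5

Compute the Cartan integers a_ij = 2(alpha_i, alpha_j)/(alpha_j, alpha_j); the resulting 5x5 Cartan matrix is
[[2, 0, -1, 0, -1], [0, 2, -2, 0, 0], [-1, -1, 2, 0, 0], [0, 0, 0, 2, -1], [-1, 0, 0, -1, 2]].
The roots have two lengths (squared-length ratio 2:1); the short ones are alpha_{1,3,4,5}. The associated Dynkin diagram is a chain of 5 nodes with a double edge at one end; the terminal node there is the unique long simple root (C_5), so the type is C_5 (the algebra sp(10)).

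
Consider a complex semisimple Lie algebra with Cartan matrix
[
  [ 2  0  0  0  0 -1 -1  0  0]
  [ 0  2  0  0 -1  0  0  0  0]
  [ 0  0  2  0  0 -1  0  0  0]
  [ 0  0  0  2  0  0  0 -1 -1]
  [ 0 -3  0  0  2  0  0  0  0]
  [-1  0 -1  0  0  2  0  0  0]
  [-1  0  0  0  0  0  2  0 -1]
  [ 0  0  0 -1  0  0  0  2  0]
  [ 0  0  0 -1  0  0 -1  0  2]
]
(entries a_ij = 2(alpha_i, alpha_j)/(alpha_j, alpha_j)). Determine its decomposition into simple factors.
A7 + G2

The diagram associated to this matrix has two connected components: the simple roots {alpha_1, alpha_3, alpha_4, alpha_6, alpha_7, alpha_8, alpha_9} form a chain of 7 nodes with single edges (A_7), and {alpha_2, alpha_5} form two nodes joined by a triple edge (G_2). A semisimple Lie algebra decomposes uniquely as the direct sum of simple ideals, one per connected component of its Dynkin diagram, so g ≅ A_7 ⊕ G_2 (dimension 63 + 14 = 77).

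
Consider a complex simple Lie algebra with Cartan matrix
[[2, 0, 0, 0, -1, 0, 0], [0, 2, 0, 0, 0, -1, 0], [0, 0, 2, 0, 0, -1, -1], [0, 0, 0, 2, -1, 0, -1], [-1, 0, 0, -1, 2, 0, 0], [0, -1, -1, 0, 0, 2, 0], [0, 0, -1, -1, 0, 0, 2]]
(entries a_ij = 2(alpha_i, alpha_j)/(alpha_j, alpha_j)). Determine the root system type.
The matrix has rank 7 with 2's on the diagonal. Reading the off-diagonal entries as Dynkin edges (a single edge where a_ij = a_ji = -1; a double or triple edge where a_ij * a_ji = 2 or 3), the diagram is a chain of 7 nodes with single edges (A_7). One simple-root ordering that puts it in standard form is (alpha_1, alpha_5, alpha_4, alpha_7, alpha_3, alpha_6, alpha_2). So the algebra is type A_7, i.e. sl(8).

type A_7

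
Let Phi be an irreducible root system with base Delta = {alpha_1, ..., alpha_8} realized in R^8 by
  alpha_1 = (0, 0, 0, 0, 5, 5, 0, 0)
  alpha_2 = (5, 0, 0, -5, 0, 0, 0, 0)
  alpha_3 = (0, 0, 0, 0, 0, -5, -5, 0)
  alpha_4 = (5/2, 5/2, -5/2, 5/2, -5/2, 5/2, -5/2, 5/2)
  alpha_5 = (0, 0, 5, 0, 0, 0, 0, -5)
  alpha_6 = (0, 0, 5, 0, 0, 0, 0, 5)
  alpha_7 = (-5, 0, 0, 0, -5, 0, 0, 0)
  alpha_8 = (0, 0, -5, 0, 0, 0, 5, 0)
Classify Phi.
Compute the Cartan integers a_ij = 2(alpha_i, alpha_j)/(alpha_j, alpha_j); the resulting 8x8 Cartan matrix is
[[2, 0, -1, 0, 0, 0, -1, 0], [0, 2, 0, 0, 0, 0, -1, 0], [-1, 0, 2, 0, 0, 0, 0, -1], [0, 0, 0, 2, -1, 0, 0, 0], [0, 0, 0, -1, 2, 0, 0, -1], [0, 0, 0, 0, 0, 2, 0, -1], [-1, -1, 0, 0, 0, 0, 2, 0], [0, 0, -1, 0, -1, -1, 0, 2]].
All simple roots have the same length, so the diagram is simply laced. The associated Dynkin diagram is a chain of 7 nodes with one extra node attached to the third node from one end (E_8), so the type is E_8.

E_8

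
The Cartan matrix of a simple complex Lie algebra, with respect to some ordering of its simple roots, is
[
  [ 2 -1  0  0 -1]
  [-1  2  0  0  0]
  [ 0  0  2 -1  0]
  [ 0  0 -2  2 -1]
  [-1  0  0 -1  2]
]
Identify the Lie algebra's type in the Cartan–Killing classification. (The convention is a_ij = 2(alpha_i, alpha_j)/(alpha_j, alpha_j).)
B_5

The matrix has rank 5 with 2's on the diagonal. Reading the off-diagonal entries as Dynkin edges (a single edge where a_ij = a_ji = -1; a double or triple edge where a_ij * a_ji = 2 or 3), the diagram is a chain of 5 nodes with a double edge at one end; the terminal node there is the unique short simple root (B_5). One simple-root ordering that puts it in standard form is (alpha_2, alpha_1, alpha_5, alpha_4, alpha_3). So the algebra is type B_5, i.e. so(11).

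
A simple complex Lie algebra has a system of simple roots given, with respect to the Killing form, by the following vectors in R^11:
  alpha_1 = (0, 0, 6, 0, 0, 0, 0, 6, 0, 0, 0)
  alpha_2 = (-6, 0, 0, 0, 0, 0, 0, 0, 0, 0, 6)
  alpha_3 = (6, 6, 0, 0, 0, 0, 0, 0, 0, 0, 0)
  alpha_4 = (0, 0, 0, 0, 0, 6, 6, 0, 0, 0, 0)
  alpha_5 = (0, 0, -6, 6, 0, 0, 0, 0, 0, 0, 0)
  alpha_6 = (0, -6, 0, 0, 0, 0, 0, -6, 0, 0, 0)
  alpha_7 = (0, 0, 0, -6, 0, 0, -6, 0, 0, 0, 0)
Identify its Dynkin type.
type A_7

Compute the Cartan integers a_ij = 2(alpha_i, alpha_j)/(alpha_j, alpha_j); the resulting 7x7 Cartan matrix is
[[2, 0, 0, 0, -1, -1, 0], [0, 2, -1, 0, 0, 0, 0], [0, -1, 2, 0, 0, -1, 0], [0, 0, 0, 2, 0, 0, -1], [-1, 0, 0, 0, 2, 0, -1], [-1, 0, -1, 0, 0, 2, 0], [0, 0, 0, -1, -1, 0, 2]].
All simple roots have the same length, so the diagram is simply laced. The associated Dynkin diagram is a chain of 7 nodes with single edges (A_7), so the type is A_7 (the algebra sl(8)).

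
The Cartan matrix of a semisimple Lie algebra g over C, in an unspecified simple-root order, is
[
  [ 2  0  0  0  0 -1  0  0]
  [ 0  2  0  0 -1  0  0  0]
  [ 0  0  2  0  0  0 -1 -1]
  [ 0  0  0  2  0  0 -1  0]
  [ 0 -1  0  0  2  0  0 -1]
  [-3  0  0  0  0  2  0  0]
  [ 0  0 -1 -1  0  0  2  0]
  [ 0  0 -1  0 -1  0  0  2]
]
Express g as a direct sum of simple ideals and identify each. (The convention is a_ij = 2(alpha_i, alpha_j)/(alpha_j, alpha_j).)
The diagram associated to this matrix has two connected components: the simple roots {alpha_2, alpha_3, alpha_4, alpha_5, alpha_7, alpha_8} form a chain of 6 nodes with single edges (A_6), and {alpha_1, alpha_6} form two nodes joined by a triple edge (G_2). A semisimple Lie algebra decomposes uniquely as the direct sum of simple ideals, one per connected component of its Dynkin diagram, so g ≅ A_6 ⊕ G_2 (dimension 48 + 14 = 62).

type A_6 + type G_2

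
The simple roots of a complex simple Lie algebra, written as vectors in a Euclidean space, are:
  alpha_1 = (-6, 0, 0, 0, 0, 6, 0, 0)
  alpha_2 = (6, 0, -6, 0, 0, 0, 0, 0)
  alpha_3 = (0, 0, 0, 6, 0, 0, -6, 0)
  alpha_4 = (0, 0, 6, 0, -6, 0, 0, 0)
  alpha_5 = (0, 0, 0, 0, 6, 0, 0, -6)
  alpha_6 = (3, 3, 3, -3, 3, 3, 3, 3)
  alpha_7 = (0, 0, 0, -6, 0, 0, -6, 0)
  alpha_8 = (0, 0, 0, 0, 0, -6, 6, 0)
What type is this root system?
Compute the Cartan integers a_ij = 2(alpha_i, alpha_j)/(alpha_j, alpha_j); the resulting 8x8 Cartan matrix is
[[2, -1, 0, 0, 0, 0, 0, -1], [-1, 2, 0, -1, 0, 0, 0, 0], [0, 0, 2, 0, 0, -1, 0, -1], [0, -1, 0, 2, -1, 0, 0, 0], [0, 0, 0, -1, 2, 0, 0, 0], [0, 0, -1, 0, 0, 2, 0, 0], [0, 0, 0, 0, 0, 0, 2, -1], [-1, 0, -1, 0, 0, 0, -1, 2]].
All simple roots have the same length, so the diagram is simply laced. The associated Dynkin diagram is a chain of 7 nodes with one extra node attached to the third node from one end (E_8), so the type is E_8.

E_8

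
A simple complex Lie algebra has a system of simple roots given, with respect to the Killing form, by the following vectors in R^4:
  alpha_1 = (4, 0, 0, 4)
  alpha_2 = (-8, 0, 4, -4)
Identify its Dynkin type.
Compute the Cartan integers a_ij = 2(alpha_i, alpha_j)/(alpha_j, alpha_j); the resulting 2x2 Cartan matrix is
[[2, -1], [-3, 2]].
The roots have two lengths (squared-length ratio 3:1); the short ones are alpha_{1}. The associated Dynkin diagram is two nodes joined by a triple edge (G_2), so the type is G_2.

G_2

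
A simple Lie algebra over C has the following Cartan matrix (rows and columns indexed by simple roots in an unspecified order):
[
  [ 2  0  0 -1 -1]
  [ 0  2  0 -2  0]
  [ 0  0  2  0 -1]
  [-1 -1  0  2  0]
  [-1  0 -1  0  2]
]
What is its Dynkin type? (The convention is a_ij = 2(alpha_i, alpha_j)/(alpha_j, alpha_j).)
The matrix has rank 5 with 2's on the diagonal. Reading the off-diagonal entries as Dynkin edges (a single edge where a_ij = a_ji = -1; a double or triple edge where a_ij * a_ji = 2 or 3), the diagram is a chain of 5 nodes with a double edge at one end; the terminal node there is the unique long simple root (C_5). One simple-root ordering that puts it in standard form is (alpha_3, alpha_5, alpha_1, alpha_4, alpha_2). So the algebra is type C_5, i.e. sp(10).

C_5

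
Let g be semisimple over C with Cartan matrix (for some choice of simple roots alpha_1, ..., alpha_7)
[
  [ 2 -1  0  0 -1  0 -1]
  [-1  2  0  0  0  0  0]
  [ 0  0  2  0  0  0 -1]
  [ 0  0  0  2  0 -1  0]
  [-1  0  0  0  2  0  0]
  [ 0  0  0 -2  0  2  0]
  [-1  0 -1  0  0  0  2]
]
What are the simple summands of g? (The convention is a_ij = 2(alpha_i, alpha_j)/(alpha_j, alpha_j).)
The diagram associated to this matrix has two connected components: the simple roots {alpha_4, alpha_6} form a chain of 2 nodes with a double edge at one end; the terminal node there is the unique short simple root (B_2), and {alpha_1, alpha_2, alpha_3, alpha_5, alpha_7} form a chain of 3 nodes with a fork of two nodes at one end (D_5). A semisimple Lie algebra decomposes uniquely as the direct sum of simple ideals, one per connected component of its Dynkin diagram, so g ≅ B_2 ⊕ D_5 (dimension 10 + 45 = 55).

type B_2 ⊕ type D_5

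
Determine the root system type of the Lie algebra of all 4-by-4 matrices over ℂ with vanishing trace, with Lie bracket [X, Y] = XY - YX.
This is sl(4), which has dimension 4^2 - 1 = 15 and rank 4 - 1 = 3 (a Cartan subalgebra is the diagonal traceless matrices). In the classification of classical Lie algebras, the special linear algebra sl(n+1) has type A_n; here n = 3, so the Dynkin diagram is a chain of 3 nodes with single edges (A_3). Hence the type is A_3.

A_3 (sl(4))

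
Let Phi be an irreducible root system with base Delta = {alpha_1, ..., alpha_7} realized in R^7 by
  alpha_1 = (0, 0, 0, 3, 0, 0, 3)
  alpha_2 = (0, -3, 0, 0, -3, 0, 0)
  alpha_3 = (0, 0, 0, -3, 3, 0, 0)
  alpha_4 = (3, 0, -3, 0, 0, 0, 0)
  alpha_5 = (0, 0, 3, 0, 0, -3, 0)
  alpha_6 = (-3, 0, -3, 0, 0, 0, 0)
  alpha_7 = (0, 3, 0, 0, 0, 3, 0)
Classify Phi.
Compute the Cartan integers a_ij = 2(alpha_i, alpha_j)/(alpha_j, alpha_j); the resulting 7x7 Cartan matrix is
[[2, 0, -1, 0, 0, 0, 0], [0, 2, -1, 0, 0, 0, -1], [-1, -1, 2, 0, 0, 0, 0], [0, 0, 0, 2, -1, 0, 0], [0, 0, 0, -1, 2, -1, -1], [0, 0, 0, 0, -1, 2, 0], [0, -1, 0, 0, -1, 0, 2]].
All simple roots have the same length, so the diagram is simply laced. The associated Dynkin diagram is a chain of 5 nodes with a fork of two nodes at one end (D_7), so the type is D_7 (the algebra so(14)).

type D_7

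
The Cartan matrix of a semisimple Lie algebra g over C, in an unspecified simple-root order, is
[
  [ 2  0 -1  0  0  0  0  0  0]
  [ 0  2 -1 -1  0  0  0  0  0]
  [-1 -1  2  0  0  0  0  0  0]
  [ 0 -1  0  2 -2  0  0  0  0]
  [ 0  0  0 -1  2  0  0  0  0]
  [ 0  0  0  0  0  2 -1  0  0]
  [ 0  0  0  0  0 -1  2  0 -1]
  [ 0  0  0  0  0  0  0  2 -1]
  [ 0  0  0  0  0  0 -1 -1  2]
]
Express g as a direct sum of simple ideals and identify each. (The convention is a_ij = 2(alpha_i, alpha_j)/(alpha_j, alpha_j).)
A_4 + B_5

The diagram associated to this matrix has two connected components: the simple roots {alpha_6, alpha_7, alpha_8, alpha_9} form a chain of 4 nodes with single edges (A_4), and {alpha_1, alpha_2, alpha_3, alpha_4, alpha_5} form a chain of 5 nodes with a double edge at one end; the terminal node there is the unique short simple root (B_5). A semisimple Lie algebra decomposes uniquely as the direct sum of simple ideals, one per connected component of its Dynkin diagram, so g ≅ A_4 ⊕ B_5 (dimension 24 + 55 = 79).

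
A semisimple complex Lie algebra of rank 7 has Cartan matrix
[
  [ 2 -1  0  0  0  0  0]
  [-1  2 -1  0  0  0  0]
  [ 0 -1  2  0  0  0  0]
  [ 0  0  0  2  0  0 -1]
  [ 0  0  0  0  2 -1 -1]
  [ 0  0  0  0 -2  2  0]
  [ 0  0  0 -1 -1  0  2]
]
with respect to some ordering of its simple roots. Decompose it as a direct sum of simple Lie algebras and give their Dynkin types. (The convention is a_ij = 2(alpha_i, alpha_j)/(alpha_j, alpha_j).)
A_3 (sl(4)) ⊕ C_4 (sp(8))

The diagram associated to this matrix has two connected components: the simple roots {alpha_1, alpha_2, alpha_3} form a chain of 3 nodes with single edges (A_3), and {alpha_4, alpha_5, alpha_6, alpha_7} form a chain of 4 nodes with a double edge at one end; the terminal node there is the unique long simple root (C_4). A semisimple Lie algebra decomposes uniquely as the direct sum of simple ideals, one per connected component of its Dynkin diagram, so g ≅ A_3 ⊕ C_4 (dimension 15 + 36 = 51).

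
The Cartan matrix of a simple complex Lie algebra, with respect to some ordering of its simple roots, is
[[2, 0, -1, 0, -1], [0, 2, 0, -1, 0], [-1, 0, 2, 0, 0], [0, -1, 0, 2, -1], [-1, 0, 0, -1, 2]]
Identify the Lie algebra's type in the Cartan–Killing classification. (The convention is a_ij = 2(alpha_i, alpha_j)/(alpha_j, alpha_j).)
A_5 (sl(6))

The matrix has rank 5 with 2's on the diagonal. Reading the off-diagonal entries as Dynkin edges (a single edge where a_ij = a_ji = -1; a double or triple edge where a_ij * a_ji = 2 or 3), the diagram is a chain of 5 nodes with single edges (A_5). One simple-root ordering that puts it in standard form is (alpha_3, alpha_1, alpha_5, alpha_4, alpha_2). So the algebra is type A_5, i.e. sl(6).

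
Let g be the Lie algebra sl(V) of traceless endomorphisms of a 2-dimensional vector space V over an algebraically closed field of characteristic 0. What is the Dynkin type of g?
This is sl(2), which has dimension 2^2 - 1 = 3 and rank 2 - 1 = 1 (a Cartan subalgebra is the diagonal traceless matrices). In the classification of classical Lie algebras, the special linear algebra sl(n+1) has type A_n; here n = 1, so the Dynkin diagram is a chain of 1 nodes with single edges (A_1). Hence the type is A_1.

A_1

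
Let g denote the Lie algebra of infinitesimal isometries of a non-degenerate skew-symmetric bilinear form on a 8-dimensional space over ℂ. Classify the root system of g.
This is sp(8), which has dimension 8(8+1)/2 = 36 and rank 8/2 = 4. In the classification of classical Lie algebras, the symplectic algebra sp(2n) has type C_n; here n = 4, so the Dynkin diagram is a chain of 4 nodes with a double edge at one end; the terminal node there is the unique long simple root (C_4). Hence the type is C_4.

C_4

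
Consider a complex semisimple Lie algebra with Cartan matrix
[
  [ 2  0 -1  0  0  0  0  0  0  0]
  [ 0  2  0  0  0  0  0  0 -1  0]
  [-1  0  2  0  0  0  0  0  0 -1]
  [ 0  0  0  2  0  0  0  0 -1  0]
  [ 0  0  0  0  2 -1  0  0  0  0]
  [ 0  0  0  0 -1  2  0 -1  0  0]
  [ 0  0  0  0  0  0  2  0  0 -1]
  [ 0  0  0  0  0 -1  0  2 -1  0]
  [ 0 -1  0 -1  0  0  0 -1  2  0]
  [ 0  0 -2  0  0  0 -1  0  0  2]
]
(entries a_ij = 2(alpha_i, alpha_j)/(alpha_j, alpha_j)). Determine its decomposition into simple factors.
The diagram associated to this matrix has two connected components: the simple roots {alpha_2, alpha_4, alpha_5, alpha_6, alpha_8, alpha_9} form a chain of 4 nodes with a fork of two nodes at one end (D_6), and {alpha_1, alpha_3, alpha_7, alpha_10} form a chain of 4 nodes with a double edge between the middle two (F_4). A semisimple Lie algebra decomposes uniquely as the direct sum of simple ideals, one per connected component of its Dynkin diagram, so g ≅ D_6 ⊕ F_4 (dimension 66 + 52 = 118).

D6 ⊕ F4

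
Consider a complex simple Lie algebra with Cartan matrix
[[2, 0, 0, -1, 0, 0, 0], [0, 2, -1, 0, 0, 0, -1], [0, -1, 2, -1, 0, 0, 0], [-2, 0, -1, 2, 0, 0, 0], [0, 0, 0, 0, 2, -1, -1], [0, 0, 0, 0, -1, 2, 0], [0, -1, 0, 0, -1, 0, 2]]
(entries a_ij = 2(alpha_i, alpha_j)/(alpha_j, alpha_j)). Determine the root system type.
type B_7

The matrix has rank 7 with 2's on the diagonal. Reading the off-diagonal entries as Dynkin edges (a single edge where a_ij = a_ji = -1; a double or triple edge where a_ij * a_ji = 2 or 3), the diagram is a chain of 7 nodes with a double edge at one end; the terminal node there is the unique short simple root (B_7). One simple-root ordering that puts it in standard form is (alpha_6, alpha_5, alpha_7, alpha_2, alpha_3, alpha_4, alpha_1). So the algebra is type B_7, i.e. so(15).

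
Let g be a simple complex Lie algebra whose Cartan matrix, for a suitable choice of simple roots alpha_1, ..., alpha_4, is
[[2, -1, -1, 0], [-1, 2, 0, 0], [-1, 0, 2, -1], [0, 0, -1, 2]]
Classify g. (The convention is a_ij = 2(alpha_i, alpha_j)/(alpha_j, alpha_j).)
The matrix has rank 4 with 2's on the diagonal. Reading the off-diagonal entries as Dynkin edges (a single edge where a_ij = a_ji = -1; a double or triple edge where a_ij * a_ji = 2 or 3), the diagram is a chain of 4 nodes with single edges (A_4). One simple-root ordering that puts it in standard form is (alpha_2, alpha_1, alpha_3, alpha_4). So the algebra is type A_4, i.e. sl(5).

type A_4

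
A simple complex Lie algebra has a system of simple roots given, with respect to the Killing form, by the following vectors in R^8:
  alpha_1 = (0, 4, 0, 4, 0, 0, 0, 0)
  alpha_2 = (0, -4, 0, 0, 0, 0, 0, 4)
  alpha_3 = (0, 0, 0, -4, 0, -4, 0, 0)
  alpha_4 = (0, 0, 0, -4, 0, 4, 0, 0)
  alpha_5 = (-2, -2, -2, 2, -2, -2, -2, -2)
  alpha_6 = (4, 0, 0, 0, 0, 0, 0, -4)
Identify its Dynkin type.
E_6

Compute the Cartan integers a_ij = 2(alpha_i, alpha_j)/(alpha_j, alpha_j); the resulting 6x6 Cartan matrix is
[[2, -1, -1, -1, 0, 0], [-1, 2, 0, 0, 0, -1], [-1, 0, 2, 0, 0, 0], [-1, 0, 0, 2, -1, 0], [0, 0, 0, -1, 2, 0], [0, -1, 0, 0, 0, 2]].
All simple roots have the same length, so the diagram is simply laced. The associated Dynkin diagram is a chain of 5 nodes with one extra node attached to the third node from one end (E_6), so the type is E_6.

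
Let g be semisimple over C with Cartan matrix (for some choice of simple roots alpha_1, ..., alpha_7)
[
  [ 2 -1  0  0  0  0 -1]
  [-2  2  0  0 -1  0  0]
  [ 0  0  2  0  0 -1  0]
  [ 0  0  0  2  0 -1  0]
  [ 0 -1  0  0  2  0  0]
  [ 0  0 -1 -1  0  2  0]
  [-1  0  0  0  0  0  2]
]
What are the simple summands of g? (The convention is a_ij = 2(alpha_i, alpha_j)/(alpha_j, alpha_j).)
The diagram associated to this matrix has two connected components: the simple roots {alpha_3, alpha_4, alpha_6} form a chain of 3 nodes with single edges (A_3), and {alpha_1, alpha_2, alpha_5, alpha_7} form a chain of 4 nodes with a double edge between the middle two (F_4). A semisimple Lie algebra decomposes uniquely as the direct sum of simple ideals, one per connected component of its Dynkin diagram, so g ≅ A_3 ⊕ F_4 (dimension 15 + 52 = 67).

A3 ⊕ F4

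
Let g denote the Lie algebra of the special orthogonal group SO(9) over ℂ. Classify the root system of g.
This is so(9) with 9 odd, which has dimension 9(9-1)/2 = 36 and rank (9-1)/2 = 4. In the classification of classical Lie algebras, the orthogonal algebra so(2n+1) in an odd number of variables has type B_n; here n = 4, so the Dynkin diagram is a chain of 4 nodes with a double edge at one end; the terminal node there is the unique short simple root (B_4). Hence the type is B_4.

B_4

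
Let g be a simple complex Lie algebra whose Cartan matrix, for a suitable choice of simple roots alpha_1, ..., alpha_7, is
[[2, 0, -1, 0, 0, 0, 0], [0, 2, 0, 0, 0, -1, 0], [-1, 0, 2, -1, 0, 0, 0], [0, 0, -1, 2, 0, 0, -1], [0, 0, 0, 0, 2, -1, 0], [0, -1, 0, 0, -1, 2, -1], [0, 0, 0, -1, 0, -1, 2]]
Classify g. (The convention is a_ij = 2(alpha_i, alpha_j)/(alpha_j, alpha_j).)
The matrix has rank 7 with 2's on the diagonal. Reading the off-diagonal entries as Dynkin edges (a single edge where a_ij = a_ji = -1; a double or triple edge where a_ij * a_ji = 2 or 3), the diagram is a chain of 5 nodes with a fork of two nodes at one end (D_7). One simple-root ordering that puts it in standard form is (alpha_1, alpha_3, alpha_4, alpha_7, alpha_6, alpha_2, alpha_5). So the algebra is type D_7, i.e. so(14).

type D_7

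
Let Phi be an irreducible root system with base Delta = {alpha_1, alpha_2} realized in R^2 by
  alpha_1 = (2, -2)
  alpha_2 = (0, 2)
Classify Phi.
Compute the Cartan integers a_ij = 2(alpha_i, alpha_j)/(alpha_j, alpha_j); the resulting 2x2 Cartan matrix is
[[2, -2], [-1, 2]].
The roots have two lengths (squared-length ratio 2:1); the short ones are alpha_{2}. The associated Dynkin diagram is a chain of 2 nodes with a double edge at one end; the terminal node there is the unique short simple root (B_2), so the type is B_2 (the algebra so(5)).

B_2 (so(5))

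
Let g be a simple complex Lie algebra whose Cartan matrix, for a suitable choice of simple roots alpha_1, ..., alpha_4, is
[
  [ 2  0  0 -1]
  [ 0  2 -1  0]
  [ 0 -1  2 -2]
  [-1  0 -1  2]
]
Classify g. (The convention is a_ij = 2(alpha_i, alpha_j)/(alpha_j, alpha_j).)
F_4

The matrix has rank 4 with 2's on the diagonal. Reading the off-diagonal entries as Dynkin edges (a single edge where a_ij = a_ji = -1; a double or triple edge where a_ij * a_ji = 2 or 3), the diagram is a chain of 4 nodes with a double edge between the middle two (F_4). One simple-root ordering that puts it in standard form is (alpha_2, alpha_3, alpha_4, alpha_1). So the algebra is type F_4.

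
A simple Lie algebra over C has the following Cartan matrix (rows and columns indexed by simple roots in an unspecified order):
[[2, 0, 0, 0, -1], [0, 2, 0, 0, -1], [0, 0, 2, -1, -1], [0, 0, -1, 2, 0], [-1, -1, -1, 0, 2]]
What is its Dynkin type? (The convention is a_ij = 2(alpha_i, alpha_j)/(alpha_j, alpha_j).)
The matrix has rank 5 with 2's on the diagonal. Reading the off-diagonal entries as Dynkin edges (a single edge where a_ij = a_ji = -1; a double or triple edge where a_ij * a_ji = 2 or 3), the diagram is a chain of 3 nodes with a fork of two nodes at one end (D_5). One simple-root ordering that puts it in standard form is (alpha_4, alpha_3, alpha_5, alpha_1, alpha_2). So the algebra is type D_5, i.e. so(10).

type D_5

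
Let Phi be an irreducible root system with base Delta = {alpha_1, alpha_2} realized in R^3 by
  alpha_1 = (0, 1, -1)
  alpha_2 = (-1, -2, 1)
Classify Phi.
Compute the Cartan integers a_ij = 2(alpha_i, alpha_j)/(alpha_j, alpha_j); the resulting 2x2 Cartan matrix is
[[2, -1], [-3, 2]].
The roots have two lengths (squared-length ratio 3:1); the short ones are alpha_{1}. The associated Dynkin diagram is two nodes joined by a triple edge (G_2), so the type is G_2.

G2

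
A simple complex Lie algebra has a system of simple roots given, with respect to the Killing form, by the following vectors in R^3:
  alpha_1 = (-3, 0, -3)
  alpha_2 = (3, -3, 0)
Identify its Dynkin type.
type A_2

Compute the Cartan integers a_ij = 2(alpha_i, alpha_j)/(alpha_j, alpha_j); the resulting 2x2 Cartan matrix is
[[2, -1], [-1, 2]].
All simple roots have the same length, so the diagram is simply laced. The associated Dynkin diagram is a chain of 2 nodes with single edges (A_2), so the type is A_2 (the algebra sl(3)).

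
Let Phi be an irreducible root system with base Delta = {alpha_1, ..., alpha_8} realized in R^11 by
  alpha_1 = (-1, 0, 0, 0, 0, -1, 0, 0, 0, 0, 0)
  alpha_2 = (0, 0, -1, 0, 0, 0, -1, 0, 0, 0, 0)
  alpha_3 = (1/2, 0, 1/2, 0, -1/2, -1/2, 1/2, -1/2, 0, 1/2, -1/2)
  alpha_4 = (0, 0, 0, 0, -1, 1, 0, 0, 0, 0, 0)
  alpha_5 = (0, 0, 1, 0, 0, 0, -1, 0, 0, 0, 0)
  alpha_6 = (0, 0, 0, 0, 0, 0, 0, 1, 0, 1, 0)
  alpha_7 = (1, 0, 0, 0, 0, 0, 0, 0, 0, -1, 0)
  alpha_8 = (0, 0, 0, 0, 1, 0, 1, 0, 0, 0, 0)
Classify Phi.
E8

Compute the Cartan integers a_ij = 2(alpha_i, alpha_j)/(alpha_j, alpha_j); the resulting 8x8 Cartan matrix is
[[2, 0, 0, -1, 0, 0, -1, 0], [0, 2, -1, 0, 0, 0, 0, -1], [0, -1, 2, 0, 0, 0, 0, 0], [-1, 0, 0, 2, 0, 0, 0, -1], [0, 0, 0, 0, 2, 0, 0, -1], [0, 0, 0, 0, 0, 2, -1, 0], [-1, 0, 0, 0, 0, -1, 2, 0], [0, -1, 0, -1, -1, 0, 0, 2]].
All simple roots have the same length, so the diagram is simply laced. The associated Dynkin diagram is a chain of 7 nodes with one extra node attached to the third node from one end (E_8), so the type is E_8.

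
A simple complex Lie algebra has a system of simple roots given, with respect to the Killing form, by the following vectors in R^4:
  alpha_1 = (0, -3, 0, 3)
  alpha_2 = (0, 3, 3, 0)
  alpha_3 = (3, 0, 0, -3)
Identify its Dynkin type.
A_3

Compute the Cartan integers a_ij = 2(alpha_i, alpha_j)/(alpha_j, alpha_j); the resulting 3x3 Cartan matrix is
[[2, -1, -1], [-1, 2, 0], [-1, 0, 2]].
All simple roots have the same length, so the diagram is simply laced. The associated Dynkin diagram is a chain of 3 nodes with single edges (A_3), so the type is A_3 (the algebra sl(4)).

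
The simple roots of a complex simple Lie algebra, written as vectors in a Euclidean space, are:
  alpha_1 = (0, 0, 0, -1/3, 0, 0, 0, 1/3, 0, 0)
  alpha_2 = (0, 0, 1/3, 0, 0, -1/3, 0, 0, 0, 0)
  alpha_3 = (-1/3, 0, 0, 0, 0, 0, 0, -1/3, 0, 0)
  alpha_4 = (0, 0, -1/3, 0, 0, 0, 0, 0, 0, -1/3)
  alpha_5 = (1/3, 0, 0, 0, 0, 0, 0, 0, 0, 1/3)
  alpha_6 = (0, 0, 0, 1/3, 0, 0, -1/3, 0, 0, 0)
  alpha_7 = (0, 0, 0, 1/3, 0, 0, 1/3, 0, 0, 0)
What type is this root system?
D_7

Compute the Cartan integers a_ij = 2(alpha_i, alpha_j)/(alpha_j, alpha_j); the resulting 7x7 Cartan matrix is
[[2, 0, -1, 0, 0, -1, -1], [0, 2, 0, -1, 0, 0, 0], [-1, 0, 2, 0, -1, 0, 0], [0, -1, 0, 2, -1, 0, 0], [0, 0, -1, -1, 2, 0, 0], [-1, 0, 0, 0, 0, 2, 0], [-1, 0, 0, 0, 0, 0, 2]].
All simple roots have the same length, so the diagram is simply laced. The associated Dynkin diagram is a chain of 5 nodes with a fork of two nodes at one end (D_7), so the type is D_7 (the algebra so(14)).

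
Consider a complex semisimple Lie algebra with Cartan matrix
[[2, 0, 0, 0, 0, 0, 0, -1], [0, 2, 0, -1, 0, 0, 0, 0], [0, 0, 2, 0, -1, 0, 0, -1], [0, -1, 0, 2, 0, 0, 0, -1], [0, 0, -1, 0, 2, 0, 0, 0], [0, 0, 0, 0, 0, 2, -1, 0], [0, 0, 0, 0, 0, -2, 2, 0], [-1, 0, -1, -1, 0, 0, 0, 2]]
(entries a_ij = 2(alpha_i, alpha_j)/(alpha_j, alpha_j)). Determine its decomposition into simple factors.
The diagram associated to this matrix has two connected components: the simple roots {alpha_6, alpha_7} form a chain of 2 nodes with a double edge at one end; the terminal node there is the unique short simple root (B_2), and {alpha_1, alpha_2, alpha_3, alpha_4, alpha_5, alpha_8} form a chain of 5 nodes with one extra node attached to the third node from one end (E_6). A semisimple Lie algebra decomposes uniquely as the direct sum of simple ideals, one per connected component of its Dynkin diagram, so g ≅ B_2 ⊕ E_6 (dimension 10 + 78 = 88).

type B_2 ⊕ type E_6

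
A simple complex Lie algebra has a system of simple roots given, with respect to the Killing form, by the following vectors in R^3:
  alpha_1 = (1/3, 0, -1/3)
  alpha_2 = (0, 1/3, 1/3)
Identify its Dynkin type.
Compute the Cartan integers a_ij = 2(alpha_i, alpha_j)/(alpha_j, alpha_j); the resulting 2x2 Cartan matrix is
[[2, -1], [-1, 2]].
All simple roots have the same length, so the diagram is simply laced. The associated Dynkin diagram is a chain of 2 nodes with single edges (A_2), so the type is A_2 (the algebra sl(3)).

A_2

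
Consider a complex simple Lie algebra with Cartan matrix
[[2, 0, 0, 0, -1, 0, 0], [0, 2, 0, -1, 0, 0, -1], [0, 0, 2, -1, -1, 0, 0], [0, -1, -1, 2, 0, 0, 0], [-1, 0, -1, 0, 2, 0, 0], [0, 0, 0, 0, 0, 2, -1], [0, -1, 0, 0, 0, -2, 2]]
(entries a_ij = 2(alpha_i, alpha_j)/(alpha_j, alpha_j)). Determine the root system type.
type B_7

The matrix has rank 7 with 2's on the diagonal. Reading the off-diagonal entries as Dynkin edges (a single edge where a_ij = a_ji = -1; a double or triple edge where a_ij * a_ji = 2 or 3), the diagram is a chain of 7 nodes with a double edge at one end; the terminal node there is the unique short simple root (B_7). One simple-root ordering that puts it in standard form is (alpha_1, alpha_5, alpha_3, alpha_4, alpha_2, alpha_7, alpha_6). So the algebra is type B_7, i.e. so(15).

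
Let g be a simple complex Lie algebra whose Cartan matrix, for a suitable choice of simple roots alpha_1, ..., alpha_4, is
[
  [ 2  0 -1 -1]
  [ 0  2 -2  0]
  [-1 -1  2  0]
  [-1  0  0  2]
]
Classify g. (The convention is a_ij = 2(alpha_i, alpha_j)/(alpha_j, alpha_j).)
type C_4

The matrix has rank 4 with 2's on the diagonal. Reading the off-diagonal entries as Dynkin edges (a single edge where a_ij = a_ji = -1; a double or triple edge where a_ij * a_ji = 2 or 3), the diagram is a chain of 4 nodes with a double edge at one end; the terminal node there is the unique long simple root (C_4). One simple-root ordering that puts it in standard form is (alpha_4, alpha_1, alpha_3, alpha_2). So the algebra is type C_4, i.e. sp(8).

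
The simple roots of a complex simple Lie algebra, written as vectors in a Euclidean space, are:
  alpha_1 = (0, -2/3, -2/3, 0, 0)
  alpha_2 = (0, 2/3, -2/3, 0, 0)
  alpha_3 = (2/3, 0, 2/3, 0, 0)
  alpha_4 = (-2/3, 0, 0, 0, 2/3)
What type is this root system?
Compute the Cartan integers a_ij = 2(alpha_i, alpha_j)/(alpha_j, alpha_j); the resulting 4x4 Cartan matrix is
[[2, 0, -1, 0], [0, 2, -1, 0], [-1, -1, 2, -1], [0, 0, -1, 2]].
All simple roots have the same length, so the diagram is simply laced. The associated Dynkin diagram is a chain of 2 nodes with a fork of two nodes at one end (D_4), so the type is D_4 (the algebra so(8)).

D_4 (so(8))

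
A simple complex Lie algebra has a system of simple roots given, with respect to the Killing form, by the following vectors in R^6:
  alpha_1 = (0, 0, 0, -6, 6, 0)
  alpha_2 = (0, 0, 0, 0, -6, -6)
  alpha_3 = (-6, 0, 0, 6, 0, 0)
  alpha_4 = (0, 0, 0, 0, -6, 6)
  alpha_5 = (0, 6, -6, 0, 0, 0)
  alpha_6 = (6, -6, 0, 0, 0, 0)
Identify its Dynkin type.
Compute the Cartan integers a_ij = 2(alpha_i, alpha_j)/(alpha_j, alpha_j); the resulting 6x6 Cartan matrix is
[[2, -1, -1, -1, 0, 0], [-1, 2, 0, 0, 0, 0], [-1, 0, 2, 0, 0, -1], [-1, 0, 0, 2, 0, 0], [0, 0, 0, 0, 2, -1], [0, 0, -1, 0, -1, 2]].
All simple roots have the same length, so the diagram is simply laced. The associated Dynkin diagram is a chain of 4 nodes with a fork of two nodes at one end (D_6), so the type is D_6 (the algebra so(12)).

D_6 (so(12))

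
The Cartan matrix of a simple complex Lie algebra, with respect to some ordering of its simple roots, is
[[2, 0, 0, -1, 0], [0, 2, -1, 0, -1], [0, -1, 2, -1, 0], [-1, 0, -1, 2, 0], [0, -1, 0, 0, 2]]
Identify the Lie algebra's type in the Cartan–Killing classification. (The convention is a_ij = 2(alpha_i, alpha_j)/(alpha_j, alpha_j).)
The matrix has rank 5 with 2's on the diagonal. Reading the off-diagonal entries as Dynkin edges (a single edge where a_ij = a_ji = -1; a double or triple edge where a_ij * a_ji = 2 or 3), the diagram is a chain of 5 nodes with single edges (A_5). One simple-root ordering that puts it in standard form is (alpha_1, alpha_4, alpha_3, alpha_2, alpha_5). So the algebra is type A_5, i.e. sl(6).

type A_5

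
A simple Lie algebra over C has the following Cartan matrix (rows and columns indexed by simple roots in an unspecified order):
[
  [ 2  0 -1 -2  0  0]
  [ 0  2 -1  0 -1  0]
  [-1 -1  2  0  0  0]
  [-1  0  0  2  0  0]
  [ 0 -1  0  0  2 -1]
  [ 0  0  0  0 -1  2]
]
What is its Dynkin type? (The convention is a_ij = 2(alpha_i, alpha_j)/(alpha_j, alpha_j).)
type B_6

The matrix has rank 6 with 2's on the diagonal. Reading the off-diagonal entries as Dynkin edges (a single edge where a_ij = a_ji = -1; a double or triple edge where a_ij * a_ji = 2 or 3), the diagram is a chain of 6 nodes with a double edge at one end; the terminal node there is the unique short simple root (B_6). One simple-root ordering that puts it in standard form is (alpha_6, alpha_5, alpha_2, alpha_3, alpha_1, alpha_4). So the algebra is type B_6, i.e. so(13).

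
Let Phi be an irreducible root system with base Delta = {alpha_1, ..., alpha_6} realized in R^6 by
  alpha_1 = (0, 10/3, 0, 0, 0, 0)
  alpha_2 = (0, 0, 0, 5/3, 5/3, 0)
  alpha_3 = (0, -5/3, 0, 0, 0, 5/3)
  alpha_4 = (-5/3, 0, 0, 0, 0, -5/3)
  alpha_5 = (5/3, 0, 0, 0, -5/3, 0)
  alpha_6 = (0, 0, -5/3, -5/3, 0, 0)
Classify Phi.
C_6 (sp(12))

Compute the Cartan integers a_ij = 2(alpha_i, alpha_j)/(alpha_j, alpha_j); the resulting 6x6 Cartan matrix is
[[2, 0, -2, 0, 0, 0], [0, 2, 0, 0, -1, -1], [-1, 0, 2, -1, 0, 0], [0, 0, -1, 2, -1, 0], [0, -1, 0, -1, 2, 0], [0, -1, 0, 0, 0, 2]].
The roots have two lengths (squared-length ratio 2:1); the short ones are alpha_{2,3,4,5,6}. The associated Dynkin diagram is a chain of 6 nodes with a double edge at one end; the terminal node there is the unique long simple root (C_6), so the type is C_6 (the algebra sp(12)).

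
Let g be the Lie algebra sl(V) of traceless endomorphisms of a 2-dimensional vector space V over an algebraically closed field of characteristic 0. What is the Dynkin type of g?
This is sl(2), which has dimension 2^2 - 1 = 3 and rank 2 - 1 = 1 (a Cartan subalgebra is the diagonal traceless matrices). In the classification of classical Lie algebras, the special linear algebra sl(n+1) has type A_n; here n = 1, so the Dynkin diagram is a chain of 1 nodes with single edges (A_1). Hence the type is A_1.

A_1 (sl(2))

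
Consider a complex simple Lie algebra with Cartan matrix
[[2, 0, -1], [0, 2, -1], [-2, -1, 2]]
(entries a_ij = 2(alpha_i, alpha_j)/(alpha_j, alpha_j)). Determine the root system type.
The matrix has rank 3 with 2's on the diagonal. Reading the off-diagonal entries as Dynkin edges (a single edge where a_ij = a_ji = -1; a double or triple edge where a_ij * a_ji = 2 or 3), the diagram is a chain of 3 nodes with a double edge at one end; the terminal node there is the unique short simple root (B_3). One simple-root ordering that puts it in standard form is (alpha_2, alpha_3, alpha_1). So the algebra is type B_3, i.e. so(7).

type B_3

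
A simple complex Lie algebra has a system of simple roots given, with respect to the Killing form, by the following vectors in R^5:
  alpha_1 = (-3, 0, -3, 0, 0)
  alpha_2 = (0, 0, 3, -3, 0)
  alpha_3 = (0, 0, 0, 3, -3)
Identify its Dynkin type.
A_3 (sl(4))

Compute the Cartan integers a_ij = 2(alpha_i, alpha_j)/(alpha_j, alpha_j); the resulting 3x3 Cartan matrix is
[[2, -1, 0], [-1, 2, -1], [0, -1, 2]].
All simple roots have the same length, so the diagram is simply laced. The associated Dynkin diagram is a chain of 3 nodes with single edges (A_3), so the type is A_3 (the algebra sl(4)).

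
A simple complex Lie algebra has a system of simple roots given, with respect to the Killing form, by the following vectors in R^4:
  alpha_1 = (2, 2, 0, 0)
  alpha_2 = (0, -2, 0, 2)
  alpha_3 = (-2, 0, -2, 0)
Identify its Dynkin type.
A_3

Compute the Cartan integers a_ij = 2(alpha_i, alpha_j)/(alpha_j, alpha_j); the resulting 3x3 Cartan matrix is
[[2, -1, -1], [-1, 2, 0], [-1, 0, 2]].
All simple roots have the same length, so the diagram is simply laced. The associated Dynkin diagram is a chain of 3 nodes with single edges (A_3), so the type is A_3 (the algebra sl(4)).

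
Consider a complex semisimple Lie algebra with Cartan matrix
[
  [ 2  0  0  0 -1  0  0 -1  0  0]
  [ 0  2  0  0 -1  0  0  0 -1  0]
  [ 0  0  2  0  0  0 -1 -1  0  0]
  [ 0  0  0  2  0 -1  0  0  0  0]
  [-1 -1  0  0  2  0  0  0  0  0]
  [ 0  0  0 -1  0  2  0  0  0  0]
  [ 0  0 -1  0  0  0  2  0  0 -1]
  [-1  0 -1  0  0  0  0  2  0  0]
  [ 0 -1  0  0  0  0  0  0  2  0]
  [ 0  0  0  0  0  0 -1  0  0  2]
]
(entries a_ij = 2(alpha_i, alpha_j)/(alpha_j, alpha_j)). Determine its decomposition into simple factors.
A_2 ⊕ A_8

The diagram associated to this matrix has two connected components: the simple roots {alpha_4, alpha_6} form a chain of 2 nodes with single edges (A_2), and {alpha_1, alpha_2, alpha_3, alpha_5, alpha_7, alpha_8, alpha_9, alpha_10} form a chain of 8 nodes with single edges (A_8). A semisimple Lie algebra decomposes uniquely as the direct sum of simple ideals, one per connected component of its Dynkin diagram, so g ≅ A_2 ⊕ A_8 (dimension 8 + 80 = 88).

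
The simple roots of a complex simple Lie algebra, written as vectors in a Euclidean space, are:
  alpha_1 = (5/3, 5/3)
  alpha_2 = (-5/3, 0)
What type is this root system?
Compute the Cartan integers a_ij = 2(alpha_i, alpha_j)/(alpha_j, alpha_j); the resulting 2x2 Cartan matrix is
[[2, -2], [-1, 2]].
The roots have two lengths (squared-length ratio 2:1); the short ones are alpha_{2}. The associated Dynkin diagram is a chain of 2 nodes with a double edge at one end; the terminal node there is the unique short simple root (B_2), so the type is B_2 (the algebra so(5)).

type B_2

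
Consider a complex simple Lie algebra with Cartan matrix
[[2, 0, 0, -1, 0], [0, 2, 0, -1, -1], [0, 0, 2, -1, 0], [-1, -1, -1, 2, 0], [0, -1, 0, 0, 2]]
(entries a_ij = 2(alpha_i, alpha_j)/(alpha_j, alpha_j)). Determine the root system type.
The matrix has rank 5 with 2's on the diagonal. Reading the off-diagonal entries as Dynkin edges (a single edge where a_ij = a_ji = -1; a double or triple edge where a_ij * a_ji = 2 or 3), the diagram is a chain of 3 nodes with a fork of two nodes at one end (D_5). One simple-root ordering that puts it in standard form is (alpha_5, alpha_2, alpha_4, alpha_1, alpha_3). So the algebra is type D_5, i.e. so(10).

D5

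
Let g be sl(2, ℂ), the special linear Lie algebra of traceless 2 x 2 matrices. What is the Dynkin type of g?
A_1 (sl(2))

This is sl(2), which has dimension 2^2 - 1 = 3 and rank 2 - 1 = 1 (a Cartan subalgebra is the diagonal traceless matrices). In the classification of classical Lie algebras, the special linear algebra sl(n+1) has type A_n; here n = 1, so the Dynkin diagram is a chain of 1 nodes with single edges (A_1). Hence the type is A_1.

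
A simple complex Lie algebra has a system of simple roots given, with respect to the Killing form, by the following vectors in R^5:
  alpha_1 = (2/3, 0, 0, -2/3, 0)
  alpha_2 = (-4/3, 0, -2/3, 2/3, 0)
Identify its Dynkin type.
G_2

Compute the Cartan integers a_ij = 2(alpha_i, alpha_j)/(alpha_j, alpha_j); the resulting 2x2 Cartan matrix is
[[2, -1], [-3, 2]].
The roots have two lengths (squared-length ratio 3:1); the short ones are alpha_{1}. The associated Dynkin diagram is two nodes joined by a triple edge (G_2), so the type is G_2.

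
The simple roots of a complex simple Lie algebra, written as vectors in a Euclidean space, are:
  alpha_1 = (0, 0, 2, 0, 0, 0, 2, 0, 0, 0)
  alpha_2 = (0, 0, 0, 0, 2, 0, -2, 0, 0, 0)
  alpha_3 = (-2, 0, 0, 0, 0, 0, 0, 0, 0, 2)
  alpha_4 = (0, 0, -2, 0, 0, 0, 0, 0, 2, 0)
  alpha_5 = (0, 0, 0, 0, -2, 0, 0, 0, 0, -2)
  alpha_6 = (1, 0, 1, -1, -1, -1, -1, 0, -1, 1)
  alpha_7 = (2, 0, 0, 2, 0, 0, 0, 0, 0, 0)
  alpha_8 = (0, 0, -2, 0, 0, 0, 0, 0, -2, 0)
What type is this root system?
E_8

Compute the Cartan integers a_ij = 2(alpha_i, alpha_j)/(alpha_j, alpha_j); the resulting 8x8 Cartan matrix is
[[2, -1, 0, -1, 0, 0, 0, -1], [-1, 2, 0, 0, -1, 0, 0, 0], [0, 0, 2, 0, -1, 0, -1, 0], [-1, 0, 0, 2, 0, -1, 0, 0], [0, -1, -1, 0, 2, 0, 0, 0], [0, 0, 0, -1, 0, 2, 0, 0], [0, 0, -1, 0, 0, 0, 2, 0], [-1, 0, 0, 0, 0, 0, 0, 2]].
All simple roots have the same length, so the diagram is simply laced. The associated Dynkin diagram is a chain of 7 nodes with one extra node attached to the third node from one end (E_8), so the type is E_8.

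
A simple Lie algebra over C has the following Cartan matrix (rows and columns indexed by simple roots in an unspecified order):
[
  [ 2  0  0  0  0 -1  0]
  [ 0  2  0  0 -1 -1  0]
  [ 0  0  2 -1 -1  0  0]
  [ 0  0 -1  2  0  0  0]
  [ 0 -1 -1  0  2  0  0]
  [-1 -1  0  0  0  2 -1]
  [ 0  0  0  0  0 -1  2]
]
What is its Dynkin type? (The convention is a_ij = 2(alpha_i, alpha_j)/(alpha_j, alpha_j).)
The matrix has rank 7 with 2's on the diagonal. Reading the off-diagonal entries as Dynkin edges (a single edge where a_ij = a_ji = -1; a double or triple edge where a_ij * a_ji = 2 or 3), the diagram is a chain of 5 nodes with a fork of two nodes at one end (D_7). One simple-root ordering that puts it in standard form is (alpha_4, alpha_3, alpha_5, alpha_2, alpha_6, alpha_7, alpha_1). So the algebra is type D_7, i.e. so(14).

D_7 (so(14))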